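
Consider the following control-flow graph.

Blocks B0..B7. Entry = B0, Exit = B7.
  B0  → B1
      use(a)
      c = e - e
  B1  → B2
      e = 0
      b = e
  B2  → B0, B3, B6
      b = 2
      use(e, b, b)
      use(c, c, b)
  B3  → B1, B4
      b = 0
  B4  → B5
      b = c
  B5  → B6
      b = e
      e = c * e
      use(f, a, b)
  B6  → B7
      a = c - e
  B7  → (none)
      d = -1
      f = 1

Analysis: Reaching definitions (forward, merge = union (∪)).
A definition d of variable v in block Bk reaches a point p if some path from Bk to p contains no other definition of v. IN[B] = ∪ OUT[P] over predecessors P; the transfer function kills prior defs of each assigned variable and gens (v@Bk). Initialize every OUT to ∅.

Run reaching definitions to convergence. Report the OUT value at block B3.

Converged values:
  B0: | IN={b@B2, c@B0, e@B1} | OUT={b@B2, c@B0, e@B1}
  B1: | IN={b@B2, b@B3, c@B0, e@B1} | OUT={b@B1, c@B0, e@B1}
  B2: | IN={b@B1, c@B0, e@B1} | OUT={b@B2, c@B0, e@B1}
  B3: | IN={b@B2, c@B0, e@B1} | OUT={b@B3, c@B0, e@B1}
  B4: | IN={b@B3, c@B0, e@B1} | OUT={b@B4, c@B0, e@B1}
  B5: | IN={b@B4, c@B0, e@B1} | OUT={b@B5, c@B0, e@B5}
  B6: | IN={b@B2, b@B5, c@B0, e@B1, e@B5} | OUT={a@B6, b@B2, b@B5, c@B0, e@B1, e@B5}
  B7: | IN={a@B6, b@B2, b@B5, c@B0, e@B1, e@B5} | OUT={a@B6, b@B2, b@B5, c@B0, d@B7, e@B1, e@B5, f@B7}

Merge at B3: IN[B3] = OUT[B2] = {b@B2, c@B0, e@B1}
Applying B3's transfer function to that IN value gives OUT[B3] (row B3 above).

Answer: {b@B3, c@B0, e@B1}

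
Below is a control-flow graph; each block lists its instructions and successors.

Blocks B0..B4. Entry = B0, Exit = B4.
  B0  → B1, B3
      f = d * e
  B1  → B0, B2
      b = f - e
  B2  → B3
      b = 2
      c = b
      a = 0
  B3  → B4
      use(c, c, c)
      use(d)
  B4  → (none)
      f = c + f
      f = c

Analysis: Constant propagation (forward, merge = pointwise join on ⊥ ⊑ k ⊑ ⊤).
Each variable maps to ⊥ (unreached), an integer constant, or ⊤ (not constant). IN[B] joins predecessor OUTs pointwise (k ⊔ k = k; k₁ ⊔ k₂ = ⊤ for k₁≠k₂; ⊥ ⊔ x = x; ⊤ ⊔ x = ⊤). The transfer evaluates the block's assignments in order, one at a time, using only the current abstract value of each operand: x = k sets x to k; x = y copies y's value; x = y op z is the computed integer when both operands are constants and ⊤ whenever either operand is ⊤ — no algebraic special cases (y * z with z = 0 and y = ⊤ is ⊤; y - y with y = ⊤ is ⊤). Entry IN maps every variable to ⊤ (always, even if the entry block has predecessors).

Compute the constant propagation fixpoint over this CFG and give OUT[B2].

Answer: {a: 0, b: 2, c: 2, d: ⊤, e: ⊤, f: ⊤}

Derivation:
Fixpoint table:
  B0: | IN=(all ⊤) | OUT=(all ⊤)
  B1: | IN=(all ⊤) | OUT=(all ⊤)
  B2: | IN=(all ⊤) | OUT={a:0, b:2, c:2; rest ⊤}
  B3: | IN=(all ⊤) | OUT=(all ⊤)
  B4: | IN=(all ⊤) | OUT=(all ⊤)

Merge at B2: IN[B2] = OUT[B1] = {a: ⊤, b: ⊤, c: ⊤, d: ⊤, e: ⊤, f: ⊤}
Applying B2's transfer function to that IN value gives OUT[B2] (row B2 above).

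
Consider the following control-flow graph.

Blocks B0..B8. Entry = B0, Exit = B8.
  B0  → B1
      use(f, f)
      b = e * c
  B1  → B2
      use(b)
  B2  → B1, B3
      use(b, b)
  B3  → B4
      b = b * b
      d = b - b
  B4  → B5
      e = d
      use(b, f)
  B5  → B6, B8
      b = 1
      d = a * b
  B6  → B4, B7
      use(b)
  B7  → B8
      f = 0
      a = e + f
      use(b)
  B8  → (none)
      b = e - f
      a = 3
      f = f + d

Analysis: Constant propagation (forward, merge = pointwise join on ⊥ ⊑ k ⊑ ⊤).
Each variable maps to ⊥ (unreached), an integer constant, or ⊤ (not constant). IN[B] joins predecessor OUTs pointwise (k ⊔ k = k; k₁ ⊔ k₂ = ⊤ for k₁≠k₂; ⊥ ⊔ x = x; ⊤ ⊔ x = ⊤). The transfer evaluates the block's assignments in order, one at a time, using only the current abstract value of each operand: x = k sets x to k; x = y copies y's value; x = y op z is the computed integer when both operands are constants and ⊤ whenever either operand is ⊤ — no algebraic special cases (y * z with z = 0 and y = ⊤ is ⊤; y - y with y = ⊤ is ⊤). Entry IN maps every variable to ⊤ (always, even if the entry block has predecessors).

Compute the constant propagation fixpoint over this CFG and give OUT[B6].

Converged values:
  B0: | IN=(all ⊤) | OUT=(all ⊤)
  B1: | IN=(all ⊤) | OUT=(all ⊤)
  B2: | IN=(all ⊤) | OUT=(all ⊤)
  B3: | IN=(all ⊤) | OUT=(all ⊤)
  B4: | IN=(all ⊤) | OUT=(all ⊤)
  B5: | IN=(all ⊤) | OUT={b:1; rest ⊤}
  B6: | IN={b:1; rest ⊤} | OUT={b:1; rest ⊤}
  B7: | IN={b:1; rest ⊤} | OUT={b:1, f:0; rest ⊤}
  B8: | IN={b:1; rest ⊤} | OUT={a:3; rest ⊤}

Merge at B6: IN[B6] = OUT[B5] = {a: ⊤, b: 1, c: ⊤, d: ⊤, e: ⊤, f: ⊤}
Applying B6's transfer function to that IN value gives OUT[B6] (row B6 above).

Answer: {a: ⊤, b: 1, c: ⊤, d: ⊤, e: ⊤, f: ⊤}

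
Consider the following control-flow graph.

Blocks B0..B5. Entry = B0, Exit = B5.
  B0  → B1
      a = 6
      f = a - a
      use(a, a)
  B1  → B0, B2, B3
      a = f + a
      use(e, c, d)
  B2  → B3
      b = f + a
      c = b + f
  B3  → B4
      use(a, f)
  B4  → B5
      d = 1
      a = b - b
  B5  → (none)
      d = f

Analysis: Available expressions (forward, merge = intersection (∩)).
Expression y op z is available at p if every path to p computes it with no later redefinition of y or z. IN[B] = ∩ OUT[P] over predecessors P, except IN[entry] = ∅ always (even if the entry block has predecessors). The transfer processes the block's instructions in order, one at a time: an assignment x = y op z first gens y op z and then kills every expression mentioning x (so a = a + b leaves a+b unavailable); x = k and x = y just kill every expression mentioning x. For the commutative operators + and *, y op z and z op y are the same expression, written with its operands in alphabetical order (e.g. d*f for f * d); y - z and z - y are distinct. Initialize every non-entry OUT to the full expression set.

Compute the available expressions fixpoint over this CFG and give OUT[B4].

Answer: {b-b}

Derivation:
Per-block solution:
  B0:  IN={}  OUT={a-a}
  B1:  IN={a-a}  OUT={}
  B2:  IN={}  OUT={a+f, b+f}
  B3:  IN={}  OUT={}
  B4:  IN={}  OUT={b-b}
  B5:  IN={b-b}  OUT={b-b}

Merge at B4: IN[B4] = OUT[B3] = {}
Applying B4's transfer function to that IN value gives OUT[B4] (row B4 above).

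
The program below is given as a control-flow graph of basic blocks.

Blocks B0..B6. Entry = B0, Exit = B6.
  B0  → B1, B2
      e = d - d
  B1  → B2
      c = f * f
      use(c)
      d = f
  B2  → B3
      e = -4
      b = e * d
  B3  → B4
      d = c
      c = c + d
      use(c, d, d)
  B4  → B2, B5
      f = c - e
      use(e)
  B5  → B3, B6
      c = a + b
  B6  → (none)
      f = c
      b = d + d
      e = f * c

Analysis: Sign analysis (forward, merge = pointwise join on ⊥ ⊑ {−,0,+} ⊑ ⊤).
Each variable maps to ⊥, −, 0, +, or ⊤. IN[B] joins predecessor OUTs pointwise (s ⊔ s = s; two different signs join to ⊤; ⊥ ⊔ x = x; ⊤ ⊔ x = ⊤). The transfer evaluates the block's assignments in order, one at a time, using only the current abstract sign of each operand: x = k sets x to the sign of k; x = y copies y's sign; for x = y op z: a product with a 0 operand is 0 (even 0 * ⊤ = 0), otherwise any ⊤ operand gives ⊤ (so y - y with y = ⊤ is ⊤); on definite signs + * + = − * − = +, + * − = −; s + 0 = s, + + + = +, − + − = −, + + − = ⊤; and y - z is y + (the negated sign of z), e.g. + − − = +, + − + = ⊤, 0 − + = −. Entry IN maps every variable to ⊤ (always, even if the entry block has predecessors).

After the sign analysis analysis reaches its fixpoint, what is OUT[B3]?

Answer: {a: ⊤, b: ⊤, c: ⊤, d: ⊤, e: -, f: ⊤}

Derivation:
Fixpoint table:
  B0:   IN=(all ⊤)   OUT=(all ⊤)
  B1:   IN=(all ⊤)   OUT=(all ⊤)
  B2:   IN=(all ⊤)   OUT={e:-; rest ⊤}
  B3:   IN={e:-; rest ⊤}   OUT={e:-; rest ⊤}
  B4:   IN={e:-; rest ⊤}   OUT={e:-; rest ⊤}
  B5:   IN={e:-; rest ⊤}   OUT={e:-; rest ⊤}
  B6:   IN={e:-; rest ⊤}   OUT=(all ⊤)

Merge at B3: IN[B3] = OUT[B2] ⊔ OUT[B5] = {a: ⊤, b: ⊤, c: ⊤, d: ⊤, e: -, f: ⊤}
Applying B3's transfer function to that IN value gives OUT[B3] (row B3 above).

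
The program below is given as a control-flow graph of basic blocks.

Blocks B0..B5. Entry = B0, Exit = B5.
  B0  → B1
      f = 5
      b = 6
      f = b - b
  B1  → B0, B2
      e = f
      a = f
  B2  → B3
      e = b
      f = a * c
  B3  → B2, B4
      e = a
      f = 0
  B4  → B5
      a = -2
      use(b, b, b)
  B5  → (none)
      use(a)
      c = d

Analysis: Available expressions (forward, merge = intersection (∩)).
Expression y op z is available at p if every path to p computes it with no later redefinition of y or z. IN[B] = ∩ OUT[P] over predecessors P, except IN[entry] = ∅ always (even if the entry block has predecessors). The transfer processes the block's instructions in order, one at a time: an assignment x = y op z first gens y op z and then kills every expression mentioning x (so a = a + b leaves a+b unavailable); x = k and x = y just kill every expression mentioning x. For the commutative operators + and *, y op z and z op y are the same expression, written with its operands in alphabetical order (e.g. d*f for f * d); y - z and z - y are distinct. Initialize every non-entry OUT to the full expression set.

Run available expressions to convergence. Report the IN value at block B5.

Answer: {b-b}

Derivation:
Converged values:
  B0: | IN={} | OUT={b-b}
  B1: | IN={b-b} | OUT={b-b}
  B2: | IN={b-b} | OUT={a*c, b-b}
  B3: | IN={a*c, b-b} | OUT={a*c, b-b}
  B4: | IN={a*c, b-b} | OUT={b-b}
  B5: | IN={b-b} | OUT={b-b}

Merge at B5: IN[B5] = OUT[B4] = {b-b}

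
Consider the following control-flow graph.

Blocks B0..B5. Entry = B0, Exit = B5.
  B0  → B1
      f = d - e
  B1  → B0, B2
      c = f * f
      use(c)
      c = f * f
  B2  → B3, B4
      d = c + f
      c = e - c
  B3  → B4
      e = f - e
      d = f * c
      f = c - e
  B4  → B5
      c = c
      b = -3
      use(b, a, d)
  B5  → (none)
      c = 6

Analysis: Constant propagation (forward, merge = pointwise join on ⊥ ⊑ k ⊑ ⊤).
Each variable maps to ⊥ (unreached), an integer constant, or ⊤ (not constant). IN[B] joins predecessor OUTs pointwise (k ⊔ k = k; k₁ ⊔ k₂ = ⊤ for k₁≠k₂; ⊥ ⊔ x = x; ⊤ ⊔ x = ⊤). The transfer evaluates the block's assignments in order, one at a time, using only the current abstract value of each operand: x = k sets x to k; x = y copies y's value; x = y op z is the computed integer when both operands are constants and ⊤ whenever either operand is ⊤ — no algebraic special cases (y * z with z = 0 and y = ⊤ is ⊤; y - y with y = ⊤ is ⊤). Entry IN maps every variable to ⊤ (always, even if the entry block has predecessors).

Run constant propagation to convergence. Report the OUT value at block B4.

Per-block solution:
  B0:   IN=(all ⊤)   OUT=(all ⊤)
  B1:   IN=(all ⊤)   OUT=(all ⊤)
  B2:   IN=(all ⊤)   OUT=(all ⊤)
  B3:   IN=(all ⊤)   OUT=(all ⊤)
  B4:   IN=(all ⊤)   OUT={b:-3; rest ⊤}
  B5:   IN={b:-3; rest ⊤}   OUT={b:-3, c:6; rest ⊤}

Merge at B4: IN[B4] = OUT[B2] ⊔ OUT[B3] = {a: ⊤, b: ⊤, c: ⊤, d: ⊤, e: ⊤, f: ⊤}
Applying B4's transfer function to that IN value gives OUT[B4] (row B4 above).

Answer: {a: ⊤, b: -3, c: ⊤, d: ⊤, e: ⊤, f: ⊤}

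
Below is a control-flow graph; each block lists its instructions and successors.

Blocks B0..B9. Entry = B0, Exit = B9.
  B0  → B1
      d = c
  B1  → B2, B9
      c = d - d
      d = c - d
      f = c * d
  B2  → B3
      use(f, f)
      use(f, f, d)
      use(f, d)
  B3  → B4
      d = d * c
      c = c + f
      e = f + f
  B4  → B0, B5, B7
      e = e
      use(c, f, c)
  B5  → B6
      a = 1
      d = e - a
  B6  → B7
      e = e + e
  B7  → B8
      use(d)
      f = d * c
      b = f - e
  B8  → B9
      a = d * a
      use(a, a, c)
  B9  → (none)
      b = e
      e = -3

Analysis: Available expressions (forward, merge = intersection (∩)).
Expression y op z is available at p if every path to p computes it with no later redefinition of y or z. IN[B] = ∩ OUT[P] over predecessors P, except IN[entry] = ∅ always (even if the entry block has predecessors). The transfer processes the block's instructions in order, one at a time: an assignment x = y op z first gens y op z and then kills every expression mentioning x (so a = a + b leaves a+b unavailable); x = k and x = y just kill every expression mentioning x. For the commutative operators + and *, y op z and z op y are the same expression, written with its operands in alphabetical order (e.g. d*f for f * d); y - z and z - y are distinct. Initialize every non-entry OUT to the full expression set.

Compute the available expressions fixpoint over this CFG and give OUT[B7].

Per-block solution:
  B0:  IN={}  OUT={}
  B1:  IN={}  OUT={c*d}
  B2:  IN={c*d}  OUT={c*d}
  B3:  IN={c*d}  OUT={f+f}
  B4:  IN={f+f}  OUT={f+f}
  B5:  IN={f+f}  OUT={e-a, f+f}
  B6:  IN={e-a, f+f}  OUT={f+f}
  B7:  IN={f+f}  OUT={c*d, f-e}
  B8:  IN={c*d, f-e}  OUT={c*d, f-e}
  B9:  IN={c*d}  OUT={c*d}

Merge at B7: IN[B7] = OUT[B4] ∩ OUT[B6] = {f+f}
Applying B7's transfer function to that IN value gives OUT[B7] (row B7 above).

Answer: {c*d, f-e}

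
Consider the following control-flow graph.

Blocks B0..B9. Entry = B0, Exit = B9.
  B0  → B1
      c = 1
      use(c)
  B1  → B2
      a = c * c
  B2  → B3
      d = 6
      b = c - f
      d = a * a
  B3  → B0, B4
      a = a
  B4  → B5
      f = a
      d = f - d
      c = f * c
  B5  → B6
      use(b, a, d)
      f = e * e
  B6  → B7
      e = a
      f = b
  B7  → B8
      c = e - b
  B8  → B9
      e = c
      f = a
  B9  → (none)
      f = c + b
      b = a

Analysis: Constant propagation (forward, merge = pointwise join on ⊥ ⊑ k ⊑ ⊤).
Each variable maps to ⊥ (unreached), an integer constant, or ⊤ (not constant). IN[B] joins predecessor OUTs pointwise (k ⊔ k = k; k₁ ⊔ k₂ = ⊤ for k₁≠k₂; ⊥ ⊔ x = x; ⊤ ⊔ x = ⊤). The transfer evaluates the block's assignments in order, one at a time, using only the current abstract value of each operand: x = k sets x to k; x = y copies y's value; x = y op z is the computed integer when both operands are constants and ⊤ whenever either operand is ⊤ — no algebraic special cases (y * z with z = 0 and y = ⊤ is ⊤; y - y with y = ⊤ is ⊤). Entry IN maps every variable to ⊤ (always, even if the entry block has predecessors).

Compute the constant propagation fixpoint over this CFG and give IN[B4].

Fixpoint table:
  B0: | IN=(all ⊤) | OUT={c:1; rest ⊤}
  B1: | IN={c:1; rest ⊤} | OUT={a:1, c:1; rest ⊤}
  B2: | IN={a:1, c:1; rest ⊤} | OUT={a:1, c:1, d:1; rest ⊤}
  B3: | IN={a:1, c:1, d:1; rest ⊤} | OUT={a:1, c:1, d:1; rest ⊤}
  B4: | IN={a:1, c:1, d:1; rest ⊤} | OUT={a:1, c:1, d:0, f:1; rest ⊤}
  B5: | IN={a:1, c:1, d:0, f:1; rest ⊤} | OUT={a:1, c:1, d:0; rest ⊤}
  B6: | IN={a:1, c:1, d:0; rest ⊤} | OUT={a:1, c:1, d:0, e:1; rest ⊤}
  B7: | IN={a:1, c:1, d:0, e:1; rest ⊤} | OUT={a:1, d:0, e:1; rest ⊤}
  B8: | IN={a:1, d:0, e:1; rest ⊤} | OUT={a:1, d:0, f:1; rest ⊤}
  B9: | IN={a:1, d:0, f:1; rest ⊤} | OUT={a:1, b:1, d:0; rest ⊤}

Merge at B4: IN[B4] = OUT[B3] = {a: 1, b: ⊤, c: 1, d: 1, e: ⊤, f: ⊤}

Answer: {a: 1, b: ⊤, c: 1, d: 1, e: ⊤, f: ⊤}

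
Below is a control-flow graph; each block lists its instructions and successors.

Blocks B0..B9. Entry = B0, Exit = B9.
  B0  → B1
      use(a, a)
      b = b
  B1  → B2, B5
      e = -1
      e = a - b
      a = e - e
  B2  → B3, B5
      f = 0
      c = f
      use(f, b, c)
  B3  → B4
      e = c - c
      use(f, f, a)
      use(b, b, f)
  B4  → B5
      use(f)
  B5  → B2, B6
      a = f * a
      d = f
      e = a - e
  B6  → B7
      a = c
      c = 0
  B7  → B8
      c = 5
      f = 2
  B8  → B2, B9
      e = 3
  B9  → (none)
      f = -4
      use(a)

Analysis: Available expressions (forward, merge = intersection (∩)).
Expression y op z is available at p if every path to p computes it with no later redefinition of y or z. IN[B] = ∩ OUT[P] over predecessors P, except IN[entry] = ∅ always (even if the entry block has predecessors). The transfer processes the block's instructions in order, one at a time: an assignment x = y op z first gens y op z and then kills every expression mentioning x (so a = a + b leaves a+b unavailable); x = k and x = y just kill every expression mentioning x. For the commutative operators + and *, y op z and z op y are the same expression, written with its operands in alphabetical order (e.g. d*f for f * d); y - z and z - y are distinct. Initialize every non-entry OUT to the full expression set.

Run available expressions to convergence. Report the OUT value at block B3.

Answer: {c-c}

Trace:
Per-block solution:
  B0:   IN={}   OUT={}
  B1:   IN={}   OUT={e-e}
  B2:   IN={}   OUT={}
  B3:   IN={}   OUT={c-c}
  B4:   IN={c-c}   OUT={c-c}
  B5:   IN={}   OUT={}
  B6:   IN={}   OUT={}
  B7:   IN={}   OUT={}
  B8:   IN={}   OUT={}
  B9:   IN={}   OUT={}

Merge at B3: IN[B3] = OUT[B2] = {}
Applying B3's transfer function to that IN value gives OUT[B3] (row B3 above).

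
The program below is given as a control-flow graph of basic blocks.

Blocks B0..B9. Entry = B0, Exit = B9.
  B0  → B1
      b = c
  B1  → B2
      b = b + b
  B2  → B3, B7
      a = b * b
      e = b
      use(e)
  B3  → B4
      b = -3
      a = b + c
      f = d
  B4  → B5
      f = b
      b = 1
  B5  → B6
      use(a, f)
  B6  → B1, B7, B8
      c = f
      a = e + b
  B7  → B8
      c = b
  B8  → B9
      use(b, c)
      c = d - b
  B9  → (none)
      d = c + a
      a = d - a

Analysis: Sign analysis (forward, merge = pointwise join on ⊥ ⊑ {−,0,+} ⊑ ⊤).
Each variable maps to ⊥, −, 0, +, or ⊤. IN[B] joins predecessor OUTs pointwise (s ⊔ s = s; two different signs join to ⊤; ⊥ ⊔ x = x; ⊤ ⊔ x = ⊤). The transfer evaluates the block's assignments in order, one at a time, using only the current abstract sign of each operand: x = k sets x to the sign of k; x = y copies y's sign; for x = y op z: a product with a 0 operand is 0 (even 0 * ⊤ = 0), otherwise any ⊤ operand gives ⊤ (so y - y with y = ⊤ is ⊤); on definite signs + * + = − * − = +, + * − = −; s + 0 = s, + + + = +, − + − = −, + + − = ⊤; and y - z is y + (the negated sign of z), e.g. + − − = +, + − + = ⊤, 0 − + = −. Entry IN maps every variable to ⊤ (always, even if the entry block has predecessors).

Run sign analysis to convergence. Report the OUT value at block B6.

Per-block solution:
  B0:  IN=(all ⊤)  OUT=(all ⊤)
  B1:  IN=(all ⊤)  OUT=(all ⊤)
  B2:  IN=(all ⊤)  OUT=(all ⊤)
  B3:  IN=(all ⊤)  OUT={b:-; rest ⊤}
  B4:  IN={b:-; rest ⊤}  OUT={b:+, f:-; rest ⊤}
  B5:  IN={b:+, f:-; rest ⊤}  OUT={b:+, f:-; rest ⊤}
  B6:  IN={b:+, f:-; rest ⊤}  OUT={b:+, c:-, f:-; rest ⊤}
  B7:  IN=(all ⊤)  OUT=(all ⊤)
  B8:  IN=(all ⊤)  OUT=(all ⊤)
  B9:  IN=(all ⊤)  OUT=(all ⊤)

Merge at B6: IN[B6] = OUT[B5] = {a: ⊤, b: +, c: ⊤, d: ⊤, e: ⊤, f: -}
Applying B6's transfer function to that IN value gives OUT[B6] (row B6 above).

Answer: {a: ⊤, b: +, c: -, d: ⊤, e: ⊤, f: -}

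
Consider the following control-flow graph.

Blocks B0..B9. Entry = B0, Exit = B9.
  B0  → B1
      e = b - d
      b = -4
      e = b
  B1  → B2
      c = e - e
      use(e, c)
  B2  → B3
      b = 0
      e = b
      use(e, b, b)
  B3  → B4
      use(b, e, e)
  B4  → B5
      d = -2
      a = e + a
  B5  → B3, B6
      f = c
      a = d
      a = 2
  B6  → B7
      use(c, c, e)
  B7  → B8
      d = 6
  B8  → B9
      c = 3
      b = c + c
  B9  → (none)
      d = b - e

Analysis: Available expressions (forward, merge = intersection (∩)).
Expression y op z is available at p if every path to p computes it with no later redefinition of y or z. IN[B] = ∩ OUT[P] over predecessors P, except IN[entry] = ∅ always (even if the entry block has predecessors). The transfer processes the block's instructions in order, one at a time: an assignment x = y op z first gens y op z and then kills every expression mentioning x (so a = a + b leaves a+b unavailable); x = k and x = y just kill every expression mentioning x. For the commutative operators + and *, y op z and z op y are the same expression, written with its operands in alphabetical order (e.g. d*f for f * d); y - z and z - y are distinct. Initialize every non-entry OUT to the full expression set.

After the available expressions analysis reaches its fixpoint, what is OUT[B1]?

Per-block solution:
  B0:  IN={}  OUT={}
  B1:  IN={}  OUT={e-e}
  B2:  IN={e-e}  OUT={}
  B3:  IN={}  OUT={}
  B4:  IN={}  OUT={}
  B5:  IN={}  OUT={}
  B6:  IN={}  OUT={}
  B7:  IN={}  OUT={}
  B8:  IN={}  OUT={c+c}
  B9:  IN={c+c}  OUT={b-e, c+c}

Merge at B1: IN[B1] = OUT[B0] = {}
Applying B1's transfer function to that IN value gives OUT[B1] (row B1 above).

Answer: {e-e}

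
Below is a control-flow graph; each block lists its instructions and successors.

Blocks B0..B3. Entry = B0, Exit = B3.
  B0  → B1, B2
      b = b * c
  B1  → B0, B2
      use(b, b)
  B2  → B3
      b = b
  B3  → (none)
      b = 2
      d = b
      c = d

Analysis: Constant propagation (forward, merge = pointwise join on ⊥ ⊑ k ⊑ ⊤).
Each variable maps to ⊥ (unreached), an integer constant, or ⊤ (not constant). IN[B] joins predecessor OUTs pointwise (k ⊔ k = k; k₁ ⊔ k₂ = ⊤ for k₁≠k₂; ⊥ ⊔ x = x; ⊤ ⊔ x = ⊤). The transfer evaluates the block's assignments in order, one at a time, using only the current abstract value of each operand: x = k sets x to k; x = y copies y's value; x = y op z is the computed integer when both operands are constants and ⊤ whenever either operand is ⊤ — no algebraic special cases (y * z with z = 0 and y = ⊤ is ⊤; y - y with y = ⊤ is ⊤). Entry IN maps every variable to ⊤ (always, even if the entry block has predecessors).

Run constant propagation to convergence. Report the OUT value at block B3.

Answer: {a: ⊤, b: 2, c: 2, d: 2, e: ⊤, f: ⊤}

Trace:
Fixpoint table:
  B0:   IN=(all ⊤)   OUT=(all ⊤)
  B1:   IN=(all ⊤)   OUT=(all ⊤)
  B2:   IN=(all ⊤)   OUT=(all ⊤)
  B3:   IN=(all ⊤)   OUT={b:2, c:2, d:2; rest ⊤}

Merge at B3: IN[B3] = OUT[B2] = {a: ⊤, b: ⊤, c: ⊤, d: ⊤, e: ⊤, f: ⊤}
Applying B3's transfer function to that IN value gives OUT[B3] (row B3 above).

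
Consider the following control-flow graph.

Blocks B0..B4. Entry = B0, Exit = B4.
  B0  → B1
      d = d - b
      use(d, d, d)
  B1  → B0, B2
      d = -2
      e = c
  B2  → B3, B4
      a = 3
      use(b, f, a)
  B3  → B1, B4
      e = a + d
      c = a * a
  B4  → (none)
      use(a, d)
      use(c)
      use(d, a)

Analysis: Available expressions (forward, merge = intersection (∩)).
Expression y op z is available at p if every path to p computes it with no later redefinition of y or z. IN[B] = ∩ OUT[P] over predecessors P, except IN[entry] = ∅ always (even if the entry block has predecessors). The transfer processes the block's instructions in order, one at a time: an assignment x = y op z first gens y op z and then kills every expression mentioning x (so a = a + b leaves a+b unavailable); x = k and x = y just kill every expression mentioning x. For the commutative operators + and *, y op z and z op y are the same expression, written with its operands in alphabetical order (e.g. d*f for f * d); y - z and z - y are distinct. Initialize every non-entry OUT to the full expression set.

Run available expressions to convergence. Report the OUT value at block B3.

Answer: {a*a, a+d}

Derivation:
Converged values:
  B0:  IN={}  OUT={}
  B1:  IN={}  OUT={}
  B2:  IN={}  OUT={}
  B3:  IN={}  OUT={a*a, a+d}
  B4:  IN={}  OUT={}

Merge at B3: IN[B3] = OUT[B2] = {}
Applying B3's transfer function to that IN value gives OUT[B3] (row B3 above).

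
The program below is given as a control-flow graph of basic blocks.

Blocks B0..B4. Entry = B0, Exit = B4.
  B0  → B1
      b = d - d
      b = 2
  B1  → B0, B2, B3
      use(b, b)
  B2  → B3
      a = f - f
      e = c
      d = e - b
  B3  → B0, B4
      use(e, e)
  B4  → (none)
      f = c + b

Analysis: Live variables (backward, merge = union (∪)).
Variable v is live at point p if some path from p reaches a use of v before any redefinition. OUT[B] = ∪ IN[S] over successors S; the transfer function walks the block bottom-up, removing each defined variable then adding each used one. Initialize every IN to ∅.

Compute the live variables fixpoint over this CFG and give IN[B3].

Converged values:
  B0:  IN={c, d, e, f}  OUT={b, c, d, e, f}
  B1:  IN={b, c, d, e, f}  OUT={b, c, d, e, f}
  B2:  IN={b, c, f}  OUT={b, c, d, e, f}
  B3:  IN={b, c, d, e, f}  OUT={b, c, d, e, f}
  B4:  IN={b, c}  OUT={}

Merge at B3: OUT[B3] = IN[B0] ⊔ IN[B4] = {b, c, d, e, f}
Applying B3's transfer function to that OUT value gives IN[B3] (row B3 above).

Answer: {b, c, d, e, f}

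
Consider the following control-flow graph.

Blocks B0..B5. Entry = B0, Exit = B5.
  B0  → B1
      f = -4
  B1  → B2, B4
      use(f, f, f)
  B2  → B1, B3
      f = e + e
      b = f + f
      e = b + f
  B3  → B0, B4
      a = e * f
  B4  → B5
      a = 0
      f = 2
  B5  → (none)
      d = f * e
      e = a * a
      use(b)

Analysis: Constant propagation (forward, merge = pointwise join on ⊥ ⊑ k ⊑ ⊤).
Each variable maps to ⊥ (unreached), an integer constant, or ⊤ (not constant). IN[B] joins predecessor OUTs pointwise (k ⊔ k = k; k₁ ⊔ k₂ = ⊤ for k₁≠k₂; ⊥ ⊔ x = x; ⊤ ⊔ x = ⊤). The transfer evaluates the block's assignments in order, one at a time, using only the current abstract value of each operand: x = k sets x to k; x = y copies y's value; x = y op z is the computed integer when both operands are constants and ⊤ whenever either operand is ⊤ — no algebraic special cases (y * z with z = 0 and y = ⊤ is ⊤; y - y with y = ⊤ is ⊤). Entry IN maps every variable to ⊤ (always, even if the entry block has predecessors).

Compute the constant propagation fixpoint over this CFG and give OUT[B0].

Per-block solution:
  B0:   IN=(all ⊤)   OUT={f:-4; rest ⊤}
  B1:   IN=(all ⊤)   OUT=(all ⊤)
  B2:   IN=(all ⊤)   OUT=(all ⊤)
  B3:   IN=(all ⊤)   OUT=(all ⊤)
  B4:   IN=(all ⊤)   OUT={a:0, f:2; rest ⊤}
  B5:   IN={a:0, f:2; rest ⊤}   OUT={a:0, e:0, f:2; rest ⊤}

Merge at B0 (entry node, so the boundary value (all ⊤) is joined with the incoming edge(s)): IN[B0] = (all ⊤) ⊔ OUT[B3] = {a: ⊤, b: ⊤, c: ⊤, d: ⊤, e: ⊤, f: ⊤}
Applying B0's transfer function to that IN value gives OUT[B0] (row B0 above).

Answer: {a: ⊤, b: ⊤, c: ⊤, d: ⊤, e: ⊤, f: -4}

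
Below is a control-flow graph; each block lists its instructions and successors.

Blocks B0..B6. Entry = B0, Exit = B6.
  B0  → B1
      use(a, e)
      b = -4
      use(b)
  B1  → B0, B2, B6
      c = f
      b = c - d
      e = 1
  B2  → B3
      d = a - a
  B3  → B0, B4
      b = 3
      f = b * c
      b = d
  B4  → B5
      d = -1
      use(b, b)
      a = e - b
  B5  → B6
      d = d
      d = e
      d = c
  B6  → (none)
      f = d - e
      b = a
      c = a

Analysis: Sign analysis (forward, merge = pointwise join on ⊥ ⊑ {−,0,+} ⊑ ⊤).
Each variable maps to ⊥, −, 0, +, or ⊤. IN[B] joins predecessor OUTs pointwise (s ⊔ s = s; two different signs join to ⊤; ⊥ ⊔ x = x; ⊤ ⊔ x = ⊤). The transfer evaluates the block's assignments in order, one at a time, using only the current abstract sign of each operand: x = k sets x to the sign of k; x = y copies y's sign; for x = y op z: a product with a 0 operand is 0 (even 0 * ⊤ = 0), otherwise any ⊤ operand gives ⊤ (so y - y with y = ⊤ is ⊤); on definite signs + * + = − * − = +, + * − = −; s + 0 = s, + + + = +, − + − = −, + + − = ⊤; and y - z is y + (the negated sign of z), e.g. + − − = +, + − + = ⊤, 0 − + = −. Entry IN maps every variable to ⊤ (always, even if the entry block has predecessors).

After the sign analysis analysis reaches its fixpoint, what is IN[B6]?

Converged values:
  B0:  IN=(all ⊤)  OUT={b:-; rest ⊤}
  B1:  IN={b:-; rest ⊤}  OUT={e:+; rest ⊤}
  B2:  IN={e:+; rest ⊤}  OUT={e:+; rest ⊤}
  B3:  IN={e:+; rest ⊤}  OUT={e:+; rest ⊤}
  B4:  IN={e:+; rest ⊤}  OUT={d:-, e:+; rest ⊤}
  B5:  IN={d:-, e:+; rest ⊤}  OUT={e:+; rest ⊤}
  B6:  IN={e:+; rest ⊤}  OUT={e:+; rest ⊤}

Merge at B6: IN[B6] = OUT[B1] ⊔ OUT[B5] = {a: ⊤, b: ⊤, c: ⊤, d: ⊤, e: +, f: ⊤}

Answer: {a: ⊤, b: ⊤, c: ⊤, d: ⊤, e: +, f: ⊤}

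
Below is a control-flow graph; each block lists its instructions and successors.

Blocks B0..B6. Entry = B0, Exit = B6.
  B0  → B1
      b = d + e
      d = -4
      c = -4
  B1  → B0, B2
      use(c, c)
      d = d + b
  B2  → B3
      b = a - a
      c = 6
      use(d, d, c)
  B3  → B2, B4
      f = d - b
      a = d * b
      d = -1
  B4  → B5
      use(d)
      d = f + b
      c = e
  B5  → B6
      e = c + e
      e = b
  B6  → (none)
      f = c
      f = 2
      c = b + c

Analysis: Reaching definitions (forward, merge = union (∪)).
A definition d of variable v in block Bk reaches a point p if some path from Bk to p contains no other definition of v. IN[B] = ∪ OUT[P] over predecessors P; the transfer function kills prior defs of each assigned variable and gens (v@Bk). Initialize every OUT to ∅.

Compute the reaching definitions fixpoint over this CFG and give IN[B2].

Per-block solution:
  B0:   IN={b@B0, c@B0, d@B1}   OUT={b@B0, c@B0, d@B0}
  B1:   IN={b@B0, c@B0, d@B0}   OUT={b@B0, c@B0, d@B1}
  B2:   IN={a@B3, b@B0, b@B2, c@B0, c@B2, d@B1, d@B3, f@B3}   OUT={a@B3, b@B2, c@B2, d@B1, d@B3, f@B3}
  B3:   IN={a@B3, b@B2, c@B2, d@B1, d@B3, f@B3}   OUT={a@B3, b@B2, c@B2, d@B3, f@B3}
  B4:   IN={a@B3, b@B2, c@B2, d@B3, f@B3}   OUT={a@B3, b@B2, c@B4, d@B4, f@B3}
  B5:   IN={a@B3, b@B2, c@B4, d@B4, f@B3}   OUT={a@B3, b@B2, c@B4, d@B4, e@B5, f@B3}
  B6:   IN={a@B3, b@B2, c@B4, d@B4, e@B5, f@B3}   OUT={a@B3, b@B2, c@B6, d@B4, e@B5, f@B6}

Merge at B2: IN[B2] = OUT[B1] ⊔ OUT[B3] = {a@B3, b@B0, b@B2, c@B0, c@B2, d@B1, d@B3, f@B3}

Answer: {a@B3, b@B0, b@B2, c@B0, c@B2, d@B1, d@B3, f@B3}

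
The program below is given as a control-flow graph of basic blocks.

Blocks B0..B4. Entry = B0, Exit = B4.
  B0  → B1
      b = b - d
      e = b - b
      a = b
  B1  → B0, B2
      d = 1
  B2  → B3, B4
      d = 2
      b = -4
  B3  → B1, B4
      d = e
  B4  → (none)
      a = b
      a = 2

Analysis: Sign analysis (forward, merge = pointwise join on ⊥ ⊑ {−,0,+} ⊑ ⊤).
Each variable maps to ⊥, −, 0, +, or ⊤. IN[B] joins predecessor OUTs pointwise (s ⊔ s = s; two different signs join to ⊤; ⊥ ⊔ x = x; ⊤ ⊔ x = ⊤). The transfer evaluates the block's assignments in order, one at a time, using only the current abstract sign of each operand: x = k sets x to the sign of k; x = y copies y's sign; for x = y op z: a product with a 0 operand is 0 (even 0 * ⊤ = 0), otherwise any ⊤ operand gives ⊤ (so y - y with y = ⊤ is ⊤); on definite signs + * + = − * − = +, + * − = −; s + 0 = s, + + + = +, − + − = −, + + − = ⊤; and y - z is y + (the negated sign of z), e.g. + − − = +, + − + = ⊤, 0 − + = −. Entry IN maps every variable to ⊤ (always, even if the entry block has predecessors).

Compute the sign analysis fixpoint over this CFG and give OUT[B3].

Converged values:
  B0: | IN=(all ⊤) | OUT=(all ⊤)
  B1: | IN=(all ⊤) | OUT={d:+; rest ⊤}
  B2: | IN={d:+; rest ⊤} | OUT={b:-, d:+; rest ⊤}
  B3: | IN={b:-, d:+; rest ⊤} | OUT={b:-; rest ⊤}
  B4: | IN={b:-; rest ⊤} | OUT={a:+, b:-; rest ⊤}

Merge at B3: IN[B3] = OUT[B2] = {a: ⊤, b: -, c: ⊤, d: +, e: ⊤, f: ⊤}
Applying B3's transfer function to that IN value gives OUT[B3] (row B3 above).

Answer: {a: ⊤, b: -, c: ⊤, d: ⊤, e: ⊤, f: ⊤}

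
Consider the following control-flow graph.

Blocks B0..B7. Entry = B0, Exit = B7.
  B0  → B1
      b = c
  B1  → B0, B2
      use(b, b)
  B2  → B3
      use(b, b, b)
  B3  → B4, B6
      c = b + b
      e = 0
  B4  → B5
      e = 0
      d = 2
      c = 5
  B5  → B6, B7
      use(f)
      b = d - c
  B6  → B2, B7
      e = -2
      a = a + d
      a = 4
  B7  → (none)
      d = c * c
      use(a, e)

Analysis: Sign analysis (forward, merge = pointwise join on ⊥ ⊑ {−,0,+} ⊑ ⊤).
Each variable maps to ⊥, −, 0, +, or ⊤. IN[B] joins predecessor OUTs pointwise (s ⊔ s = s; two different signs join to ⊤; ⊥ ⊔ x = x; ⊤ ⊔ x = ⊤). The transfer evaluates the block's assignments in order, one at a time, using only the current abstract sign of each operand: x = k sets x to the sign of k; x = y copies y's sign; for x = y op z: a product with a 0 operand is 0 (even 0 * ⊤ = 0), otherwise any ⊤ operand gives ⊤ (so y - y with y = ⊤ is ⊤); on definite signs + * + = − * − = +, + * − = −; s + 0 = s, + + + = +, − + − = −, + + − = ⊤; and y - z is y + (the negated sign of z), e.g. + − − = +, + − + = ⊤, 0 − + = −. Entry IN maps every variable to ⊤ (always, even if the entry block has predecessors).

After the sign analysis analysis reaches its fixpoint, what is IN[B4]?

Fixpoint table:
  B0:  IN=(all ⊤)  OUT=(all ⊤)
  B1:  IN=(all ⊤)  OUT=(all ⊤)
  B2:  IN=(all ⊤)  OUT=(all ⊤)
  B3:  IN=(all ⊤)  OUT={e:0; rest ⊤}
  B4:  IN={e:0; rest ⊤}  OUT={c:+, d:+, e:0; rest ⊤}
  B5:  IN={c:+, d:+, e:0; rest ⊤}  OUT={c:+, d:+, e:0; rest ⊤}
  B6:  IN={e:0; rest ⊤}  OUT={a:+, e:-; rest ⊤}
  B7:  IN=(all ⊤)  OUT=(all ⊤)

Merge at B4: IN[B4] = OUT[B3] = {a: ⊤, b: ⊤, c: ⊤, d: ⊤, e: 0, f: ⊤}

Answer: {a: ⊤, b: ⊤, c: ⊤, d: ⊤, e: 0, f: ⊤}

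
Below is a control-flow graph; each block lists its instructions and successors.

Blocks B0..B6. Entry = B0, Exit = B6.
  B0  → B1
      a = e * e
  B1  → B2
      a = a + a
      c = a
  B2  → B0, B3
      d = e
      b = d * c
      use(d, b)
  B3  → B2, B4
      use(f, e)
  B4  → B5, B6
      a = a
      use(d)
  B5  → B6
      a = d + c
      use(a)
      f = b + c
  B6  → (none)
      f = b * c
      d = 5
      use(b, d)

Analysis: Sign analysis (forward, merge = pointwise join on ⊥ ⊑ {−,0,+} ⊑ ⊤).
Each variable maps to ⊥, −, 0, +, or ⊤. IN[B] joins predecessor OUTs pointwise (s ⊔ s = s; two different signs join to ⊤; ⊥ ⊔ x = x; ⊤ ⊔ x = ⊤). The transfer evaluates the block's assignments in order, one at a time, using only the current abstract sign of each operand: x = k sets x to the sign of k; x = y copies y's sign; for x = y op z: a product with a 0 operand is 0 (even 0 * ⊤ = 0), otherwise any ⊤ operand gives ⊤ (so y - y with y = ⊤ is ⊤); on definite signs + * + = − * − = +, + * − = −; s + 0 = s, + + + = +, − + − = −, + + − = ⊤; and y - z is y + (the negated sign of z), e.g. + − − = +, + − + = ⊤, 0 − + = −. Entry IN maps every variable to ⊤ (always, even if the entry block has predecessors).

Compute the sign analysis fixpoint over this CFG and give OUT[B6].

Answer: {a: ⊤, b: ⊤, c: ⊤, d: +, e: ⊤, f: ⊤}

Trace:
Fixpoint table:
  B0: | IN=(all ⊤) | OUT=(all ⊤)
  B1: | IN=(all ⊤) | OUT=(all ⊤)
  B2: | IN=(all ⊤) | OUT=(all ⊤)
  B3: | IN=(all ⊤) | OUT=(all ⊤)
  B4: | IN=(all ⊤) | OUT=(all ⊤)
  B5: | IN=(all ⊤) | OUT=(all ⊤)
  B6: | IN=(all ⊤) | OUT={d:+; rest ⊤}

Merge at B6: IN[B6] = OUT[B4] ⊔ OUT[B5] = {a: ⊤, b: ⊤, c: ⊤, d: ⊤, e: ⊤, f: ⊤}
Applying B6's transfer function to that IN value gives OUT[B6] (row B6 above).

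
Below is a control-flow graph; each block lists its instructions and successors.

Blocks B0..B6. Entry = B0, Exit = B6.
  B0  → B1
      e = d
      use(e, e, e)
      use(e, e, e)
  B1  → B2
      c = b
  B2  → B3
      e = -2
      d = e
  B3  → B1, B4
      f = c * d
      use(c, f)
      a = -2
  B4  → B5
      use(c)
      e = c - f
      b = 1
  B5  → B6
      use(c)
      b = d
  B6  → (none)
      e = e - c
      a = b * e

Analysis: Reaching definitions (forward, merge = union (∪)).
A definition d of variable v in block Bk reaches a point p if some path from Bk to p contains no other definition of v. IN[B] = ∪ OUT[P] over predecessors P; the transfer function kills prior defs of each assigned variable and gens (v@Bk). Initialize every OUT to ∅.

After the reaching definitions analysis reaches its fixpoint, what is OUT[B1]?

Fixpoint table:
  B0: | IN={} | OUT={e@B0}
  B1: | IN={a@B3, c@B1, d@B2, e@B0, e@B2, f@B3} | OUT={a@B3, c@B1, d@B2, e@B0, e@B2, f@B3}
  B2: | IN={a@B3, c@B1, d@B2, e@B0, e@B2, f@B3} | OUT={a@B3, c@B1, d@B2, e@B2, f@B3}
  B3: | IN={a@B3, c@B1, d@B2, e@B2, f@B3} | OUT={a@B3, c@B1, d@B2, e@B2, f@B3}
  B4: | IN={a@B3, c@B1, d@B2, e@B2, f@B3} | OUT={a@B3, b@B4, c@B1, d@B2, e@B4, f@B3}
  B5: | IN={a@B3, b@B4, c@B1, d@B2, e@B4, f@B3} | OUT={a@B3, b@B5, c@B1, d@B2, e@B4, f@B3}
  B6: | IN={a@B3, b@B5, c@B1, d@B2, e@B4, f@B3} | OUT={a@B6, b@B5, c@B1, d@B2, e@B6, f@B3}

Merge at B1: IN[B1] = OUT[B0] ⊔ OUT[B3] = {a@B3, c@B1, d@B2, e@B0, e@B2, f@B3}
Applying B1's transfer function to that IN value gives OUT[B1] (row B1 above).

Answer: {a@B3, c@B1, d@B2, e@B0, e@B2, f@B3}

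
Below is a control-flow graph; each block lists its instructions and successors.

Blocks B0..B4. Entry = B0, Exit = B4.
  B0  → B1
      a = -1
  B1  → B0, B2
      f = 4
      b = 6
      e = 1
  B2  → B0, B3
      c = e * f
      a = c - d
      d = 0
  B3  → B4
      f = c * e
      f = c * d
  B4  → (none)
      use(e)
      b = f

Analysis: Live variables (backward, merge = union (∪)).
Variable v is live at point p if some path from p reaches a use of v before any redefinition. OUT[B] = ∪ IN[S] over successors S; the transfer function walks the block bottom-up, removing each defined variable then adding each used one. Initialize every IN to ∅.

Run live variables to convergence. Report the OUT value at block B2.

Answer: {c, d, e}

Trace:
Fixpoint table:
  B0: | IN={d} | OUT={d}
  B1: | IN={d} | OUT={d, e, f}
  B2: | IN={d, e, f} | OUT={c, d, e}
  B3: | IN={c, d, e} | OUT={e, f}
  B4: | IN={e, f} | OUT={}

Merge at B2: OUT[B2] = IN[B0] ⊔ IN[B3] = {c, d, e}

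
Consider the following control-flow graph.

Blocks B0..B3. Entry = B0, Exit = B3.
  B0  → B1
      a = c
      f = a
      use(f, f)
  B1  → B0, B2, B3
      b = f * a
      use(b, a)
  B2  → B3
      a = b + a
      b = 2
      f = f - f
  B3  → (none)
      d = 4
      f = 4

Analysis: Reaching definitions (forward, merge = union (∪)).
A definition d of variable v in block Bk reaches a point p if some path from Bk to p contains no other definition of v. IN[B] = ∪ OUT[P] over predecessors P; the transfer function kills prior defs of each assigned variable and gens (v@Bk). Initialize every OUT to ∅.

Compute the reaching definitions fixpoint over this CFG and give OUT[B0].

Answer: {a@B0, b@B1, f@B0}

Working:
Fixpoint table:
  B0:   IN={a@B0, b@B1, f@B0}   OUT={a@B0, b@B1, f@B0}
  B1:   IN={a@B0, b@B1, f@B0}   OUT={a@B0, b@B1, f@B0}
  B2:   IN={a@B0, b@B1, f@B0}   OUT={a@B2, b@B2, f@B2}
  B3:   IN={a@B0, a@B2, b@B1, b@B2, f@B0, f@B2}   OUT={a@B0, a@B2, b@B1, b@B2, d@B3, f@B3}

Merge at B0 (entry node, so the boundary value {} is joined with the incoming edge(s)): IN[B0] = {} ⊔ OUT[B1] = {a@B0, b@B1, f@B0}
Applying B0's transfer function to that IN value gives OUT[B0] (row B0 above).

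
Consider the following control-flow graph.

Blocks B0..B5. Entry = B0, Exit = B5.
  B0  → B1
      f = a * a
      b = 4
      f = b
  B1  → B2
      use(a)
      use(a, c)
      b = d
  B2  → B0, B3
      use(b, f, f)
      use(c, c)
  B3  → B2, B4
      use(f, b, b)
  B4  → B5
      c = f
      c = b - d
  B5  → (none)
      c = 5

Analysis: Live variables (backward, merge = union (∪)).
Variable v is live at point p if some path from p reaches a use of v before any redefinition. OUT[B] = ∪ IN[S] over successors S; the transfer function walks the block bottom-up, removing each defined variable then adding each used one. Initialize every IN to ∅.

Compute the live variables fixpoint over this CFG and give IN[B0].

Converged values:
  B0: | IN={a, c, d} | OUT={a, c, d, f}
  B1: | IN={a, c, d, f} | OUT={a, b, c, d, f}
  B2: | IN={a, b, c, d, f} | OUT={a, b, c, d, f}
  B3: | IN={a, b, c, d, f} | OUT={a, b, c, d, f}
  B4: | IN={b, d, f} | OUT={}
  B5: | IN={} | OUT={}

Merge at B0: OUT[B0] = IN[B1] = {a, c, d, f}
Applying B0's transfer function to that OUT value gives IN[B0] (row B0 above).

Answer: {a, c, d}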